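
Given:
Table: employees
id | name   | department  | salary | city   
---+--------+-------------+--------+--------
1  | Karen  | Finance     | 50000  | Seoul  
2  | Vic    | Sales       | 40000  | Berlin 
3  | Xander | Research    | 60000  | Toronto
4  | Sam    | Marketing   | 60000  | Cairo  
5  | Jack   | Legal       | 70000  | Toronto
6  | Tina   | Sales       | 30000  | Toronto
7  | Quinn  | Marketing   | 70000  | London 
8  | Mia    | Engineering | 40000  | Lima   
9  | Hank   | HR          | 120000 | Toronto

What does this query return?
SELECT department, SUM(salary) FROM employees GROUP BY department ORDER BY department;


Summing salary within each department:
  Engineering: 40000 = 40000
  Finance: 50000 = 50000
  HR: 120000 = 120000
  Legal: 70000 = 70000
  Marketing: 60000 + 70000 = 130000
  Research: 60000 = 60000
  Sales: 40000 + 30000 = 70000


7 groups:
Engineering, 40000
Finance, 50000
HR, 120000
Legal, 70000
Marketing, 130000
Research, 60000
Sales, 70000


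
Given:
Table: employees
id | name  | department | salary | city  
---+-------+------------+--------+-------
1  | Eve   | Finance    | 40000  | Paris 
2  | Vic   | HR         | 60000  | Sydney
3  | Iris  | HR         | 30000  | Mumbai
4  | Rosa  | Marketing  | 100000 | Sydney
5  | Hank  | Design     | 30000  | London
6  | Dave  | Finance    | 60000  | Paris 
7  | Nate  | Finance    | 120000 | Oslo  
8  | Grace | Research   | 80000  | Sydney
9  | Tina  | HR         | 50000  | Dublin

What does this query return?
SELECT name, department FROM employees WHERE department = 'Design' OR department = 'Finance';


Filtering: department = 'Design' OR 'Finance'
Matching: 4 rows

4 rows:
Eve, Finance
Hank, Design
Dave, Finance
Nate, Finance


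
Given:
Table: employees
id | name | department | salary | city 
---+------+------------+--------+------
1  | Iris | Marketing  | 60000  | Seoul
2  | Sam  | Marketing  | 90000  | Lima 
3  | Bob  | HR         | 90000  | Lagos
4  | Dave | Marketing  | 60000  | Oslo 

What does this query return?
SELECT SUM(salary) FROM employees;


SUM(salary) = 60000 + 90000 + 90000 + 60000 = 300000

300000


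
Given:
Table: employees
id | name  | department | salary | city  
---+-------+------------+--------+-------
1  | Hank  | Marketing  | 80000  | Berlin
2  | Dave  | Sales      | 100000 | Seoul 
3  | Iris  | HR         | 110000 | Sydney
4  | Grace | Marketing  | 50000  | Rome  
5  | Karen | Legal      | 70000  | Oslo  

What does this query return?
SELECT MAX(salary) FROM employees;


Salaries: 80000, 100000, 110000, 50000, 70000
MAX = 110000

110000


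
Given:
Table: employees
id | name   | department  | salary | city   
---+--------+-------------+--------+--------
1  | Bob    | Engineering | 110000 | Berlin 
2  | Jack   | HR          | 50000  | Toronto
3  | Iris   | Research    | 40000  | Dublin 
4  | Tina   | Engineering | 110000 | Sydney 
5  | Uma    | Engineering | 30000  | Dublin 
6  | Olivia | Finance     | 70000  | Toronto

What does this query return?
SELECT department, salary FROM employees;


Projecting columns: department, salary

6 rows:
Engineering, 110000
HR, 50000
Research, 40000
Engineering, 110000
Engineering, 30000
Finance, 70000


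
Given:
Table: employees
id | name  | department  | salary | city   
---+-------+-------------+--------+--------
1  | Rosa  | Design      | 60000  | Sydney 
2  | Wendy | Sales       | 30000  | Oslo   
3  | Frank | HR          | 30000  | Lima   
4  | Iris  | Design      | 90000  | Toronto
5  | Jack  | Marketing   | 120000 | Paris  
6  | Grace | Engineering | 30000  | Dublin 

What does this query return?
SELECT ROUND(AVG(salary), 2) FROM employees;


SUM(salary) = 360000
COUNT = 6
ROUND(AVG, 2) = ROUND(360000 / 6, 2) = 60000.0

60000.0


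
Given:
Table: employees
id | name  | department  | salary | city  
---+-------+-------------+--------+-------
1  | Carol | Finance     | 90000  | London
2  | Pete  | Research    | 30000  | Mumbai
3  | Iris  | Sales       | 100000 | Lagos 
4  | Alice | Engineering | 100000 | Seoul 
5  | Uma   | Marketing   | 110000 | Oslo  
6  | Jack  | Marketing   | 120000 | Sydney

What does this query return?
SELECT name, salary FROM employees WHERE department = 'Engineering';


Filtering: department = 'Engineering'
Matching rows: 1

1 rows:
Alice, 100000


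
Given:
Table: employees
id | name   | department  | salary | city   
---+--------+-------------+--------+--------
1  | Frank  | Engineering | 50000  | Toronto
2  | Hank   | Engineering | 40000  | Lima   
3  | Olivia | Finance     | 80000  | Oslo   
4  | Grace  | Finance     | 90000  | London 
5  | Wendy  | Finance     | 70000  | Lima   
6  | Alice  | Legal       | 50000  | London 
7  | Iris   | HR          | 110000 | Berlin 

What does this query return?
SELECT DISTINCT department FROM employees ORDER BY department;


All 'department' values (row order): Engineering, Engineering, Finance, Finance, Finance, Legal, HR
Removing duplicates leaves 4 unique value(s).

4 values:
Engineering
Finance
HR
Legal


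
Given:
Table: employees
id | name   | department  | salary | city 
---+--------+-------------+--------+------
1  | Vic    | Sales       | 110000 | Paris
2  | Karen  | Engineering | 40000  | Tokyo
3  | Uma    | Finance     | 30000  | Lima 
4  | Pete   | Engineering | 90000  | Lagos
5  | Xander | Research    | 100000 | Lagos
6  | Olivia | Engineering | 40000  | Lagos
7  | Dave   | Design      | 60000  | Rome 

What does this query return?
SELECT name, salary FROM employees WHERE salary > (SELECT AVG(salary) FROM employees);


Subquery: AVG(salary) = 67142.86
Filtering: salary > 67142.86
  Vic (110000) -> MATCH
  Pete (90000) -> MATCH
  Xander (100000) -> MATCH


3 rows:
Vic, 110000
Pete, 90000
Xander, 100000


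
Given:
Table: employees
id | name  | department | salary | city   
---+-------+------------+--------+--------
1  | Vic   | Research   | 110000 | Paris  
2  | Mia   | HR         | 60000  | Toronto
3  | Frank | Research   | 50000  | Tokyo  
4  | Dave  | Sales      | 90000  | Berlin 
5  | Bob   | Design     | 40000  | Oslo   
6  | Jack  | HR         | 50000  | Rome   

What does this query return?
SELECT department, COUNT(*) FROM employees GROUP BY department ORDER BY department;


Assigning each row to its department group:
  Vic -> Research
  Mia -> HR
  Frank -> Research
  Dave -> Sales
  Bob -> Design
  Jack -> HR


4 groups:
Design, 1
HR, 2
Research, 2
Sales, 1


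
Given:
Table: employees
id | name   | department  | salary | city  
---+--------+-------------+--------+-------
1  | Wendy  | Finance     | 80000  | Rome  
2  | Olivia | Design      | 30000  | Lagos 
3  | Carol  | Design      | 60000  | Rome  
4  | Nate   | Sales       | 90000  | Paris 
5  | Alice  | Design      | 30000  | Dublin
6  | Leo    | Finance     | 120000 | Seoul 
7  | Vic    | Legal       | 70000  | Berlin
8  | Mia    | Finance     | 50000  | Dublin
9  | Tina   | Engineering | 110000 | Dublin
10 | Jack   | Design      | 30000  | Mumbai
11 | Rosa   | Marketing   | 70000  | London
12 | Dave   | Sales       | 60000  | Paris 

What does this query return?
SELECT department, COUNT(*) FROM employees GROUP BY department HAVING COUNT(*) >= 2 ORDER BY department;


Groups with count >= 2:
  Design: 4 -> PASS
  Finance: 3 -> PASS
  Sales: 2 -> PASS
  Engineering: 1 -> filtered out
  Legal: 1 -> filtered out
  Marketing: 1 -> filtered out


3 groups:
Design, 4
Finance, 3
Sales, 2


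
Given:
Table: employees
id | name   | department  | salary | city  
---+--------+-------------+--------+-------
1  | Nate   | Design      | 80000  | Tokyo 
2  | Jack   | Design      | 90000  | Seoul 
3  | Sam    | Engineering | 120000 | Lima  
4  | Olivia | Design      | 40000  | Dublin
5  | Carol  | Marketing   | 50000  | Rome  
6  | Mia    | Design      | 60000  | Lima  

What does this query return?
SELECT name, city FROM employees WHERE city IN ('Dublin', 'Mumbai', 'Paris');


Filtering: city IN ('Dublin', 'Mumbai', 'Paris')
Matching: 1 rows

1 rows:
Olivia, Dublin


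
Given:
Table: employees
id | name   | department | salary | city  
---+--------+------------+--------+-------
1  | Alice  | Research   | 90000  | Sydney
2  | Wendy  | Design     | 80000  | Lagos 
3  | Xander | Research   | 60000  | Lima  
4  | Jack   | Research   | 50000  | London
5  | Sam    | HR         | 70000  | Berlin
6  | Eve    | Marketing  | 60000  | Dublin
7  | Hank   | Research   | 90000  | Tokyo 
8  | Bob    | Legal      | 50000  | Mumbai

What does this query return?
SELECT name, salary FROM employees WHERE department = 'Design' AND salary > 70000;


Filtering: department = 'Design' AND salary > 70000
Matching: 1 rows

1 rows:
Wendy, 80000


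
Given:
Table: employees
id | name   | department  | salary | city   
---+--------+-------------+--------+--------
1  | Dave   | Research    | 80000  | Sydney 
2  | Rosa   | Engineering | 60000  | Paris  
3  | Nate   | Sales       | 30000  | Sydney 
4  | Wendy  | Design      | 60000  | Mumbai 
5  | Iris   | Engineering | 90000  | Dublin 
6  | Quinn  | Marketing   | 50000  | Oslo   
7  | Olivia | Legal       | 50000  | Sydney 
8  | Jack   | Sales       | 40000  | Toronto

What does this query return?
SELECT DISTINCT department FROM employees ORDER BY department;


All 'department' values (row order): Research, Engineering, Sales, Design, Engineering, Marketing, Legal, Sales
Removing duplicates leaves 6 unique value(s).

6 values:
Design
Engineering
Legal
Marketing
Research
Sales


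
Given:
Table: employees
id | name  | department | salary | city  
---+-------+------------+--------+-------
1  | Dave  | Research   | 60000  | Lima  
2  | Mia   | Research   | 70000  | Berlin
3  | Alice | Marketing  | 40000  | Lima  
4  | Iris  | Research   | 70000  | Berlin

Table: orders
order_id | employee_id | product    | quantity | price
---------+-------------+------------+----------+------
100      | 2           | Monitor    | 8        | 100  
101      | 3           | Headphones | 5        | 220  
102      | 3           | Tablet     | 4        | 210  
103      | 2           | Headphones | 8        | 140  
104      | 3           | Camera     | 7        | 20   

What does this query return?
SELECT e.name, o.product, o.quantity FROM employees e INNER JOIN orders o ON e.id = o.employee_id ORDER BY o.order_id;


Joining employees.id = orders.employee_id:
  employee Mia (id=2) -> order Monitor
  employee Alice (id=3) -> order Headphones
  employee Alice (id=3) -> order Tablet
  employee Mia (id=2) -> order Headphones
  employee Alice (id=3) -> order Camera


5 rows:
Mia, Monitor, 8
Alice, Headphones, 5
Alice, Tablet, 4
Mia, Headphones, 8
Alice, Camera, 7


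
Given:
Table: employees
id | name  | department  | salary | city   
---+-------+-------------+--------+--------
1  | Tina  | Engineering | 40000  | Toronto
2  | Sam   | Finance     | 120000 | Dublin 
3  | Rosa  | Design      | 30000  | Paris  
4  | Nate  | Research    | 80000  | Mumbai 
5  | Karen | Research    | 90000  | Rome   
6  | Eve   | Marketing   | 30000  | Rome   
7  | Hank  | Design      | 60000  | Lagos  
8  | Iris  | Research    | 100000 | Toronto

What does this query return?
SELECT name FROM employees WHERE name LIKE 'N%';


LIKE 'N%' matches names starting with 'N'
Matching: 1

1 rows:
Nate


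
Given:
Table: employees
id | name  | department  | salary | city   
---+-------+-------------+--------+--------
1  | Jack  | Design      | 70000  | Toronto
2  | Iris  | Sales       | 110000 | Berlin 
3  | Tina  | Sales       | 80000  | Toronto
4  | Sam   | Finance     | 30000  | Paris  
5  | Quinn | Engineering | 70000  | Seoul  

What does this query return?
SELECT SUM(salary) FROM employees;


SUM(salary) = 70000 + 110000 + 80000 + 30000 + 70000 = 360000

360000


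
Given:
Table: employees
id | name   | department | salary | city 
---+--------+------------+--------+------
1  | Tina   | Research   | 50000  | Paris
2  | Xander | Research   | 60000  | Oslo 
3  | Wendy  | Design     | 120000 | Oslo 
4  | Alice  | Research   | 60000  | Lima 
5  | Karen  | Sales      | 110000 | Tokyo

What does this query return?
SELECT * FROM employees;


SELECT * returns all 5 rows with all columns

5 rows:
1, Tina, Research, 50000, Paris
2, Xander, Research, 60000, Oslo
3, Wendy, Design, 120000, Oslo
4, Alice, Research, 60000, Lima
5, Karen, Sales, 110000, Tokyo


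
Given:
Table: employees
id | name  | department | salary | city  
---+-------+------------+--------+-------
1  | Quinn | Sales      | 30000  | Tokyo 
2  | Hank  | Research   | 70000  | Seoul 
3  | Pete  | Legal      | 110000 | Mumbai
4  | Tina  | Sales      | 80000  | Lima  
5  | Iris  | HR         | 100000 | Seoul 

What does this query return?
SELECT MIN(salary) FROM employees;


Salaries: 30000, 70000, 110000, 80000, 100000
MIN = 30000

30000


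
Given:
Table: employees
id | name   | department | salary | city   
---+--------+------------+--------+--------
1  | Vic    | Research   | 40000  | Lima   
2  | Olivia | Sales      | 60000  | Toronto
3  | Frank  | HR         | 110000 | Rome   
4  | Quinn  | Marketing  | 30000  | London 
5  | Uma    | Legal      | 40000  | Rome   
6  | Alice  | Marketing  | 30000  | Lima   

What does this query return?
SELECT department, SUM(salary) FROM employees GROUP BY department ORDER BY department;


Summing salary within each department:
  HR: 110000 = 110000
  Legal: 40000 = 40000
  Marketing: 30000 + 30000 = 60000
  Research: 40000 = 40000
  Sales: 60000 = 60000


5 groups:
HR, 110000
Legal, 40000
Marketing, 60000
Research, 40000
Sales, 60000


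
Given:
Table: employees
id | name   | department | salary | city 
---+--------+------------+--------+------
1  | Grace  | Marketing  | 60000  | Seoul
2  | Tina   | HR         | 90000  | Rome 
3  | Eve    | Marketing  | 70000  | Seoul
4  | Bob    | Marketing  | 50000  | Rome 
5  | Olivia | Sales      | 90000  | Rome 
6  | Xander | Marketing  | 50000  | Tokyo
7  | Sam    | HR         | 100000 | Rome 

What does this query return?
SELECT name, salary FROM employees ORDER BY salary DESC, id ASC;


Sorting by salary DESC, then id ASC for ties

7 rows:
Sam, 100000
Tina, 90000
Olivia, 90000
Eve, 70000
Grace, 60000
Bob, 50000
Xander, 50000


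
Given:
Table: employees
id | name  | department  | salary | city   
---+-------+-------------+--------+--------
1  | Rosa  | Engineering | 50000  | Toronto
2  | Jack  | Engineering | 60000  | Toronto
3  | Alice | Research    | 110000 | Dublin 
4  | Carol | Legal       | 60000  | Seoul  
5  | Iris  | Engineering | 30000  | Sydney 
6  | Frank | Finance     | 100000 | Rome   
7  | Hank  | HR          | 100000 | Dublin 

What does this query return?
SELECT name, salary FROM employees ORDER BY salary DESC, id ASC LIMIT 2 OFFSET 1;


Sort by salary DESC (id ASC tiebreak), then skip 1 and take 2
Rows 2 through 3

2 rows:
Frank, 100000
Hank, 100000


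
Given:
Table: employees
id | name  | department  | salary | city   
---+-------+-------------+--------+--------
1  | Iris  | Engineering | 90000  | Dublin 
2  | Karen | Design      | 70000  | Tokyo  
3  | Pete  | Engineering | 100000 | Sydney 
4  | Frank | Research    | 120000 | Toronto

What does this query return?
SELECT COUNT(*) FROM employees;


COUNT(*) counts all rows

4


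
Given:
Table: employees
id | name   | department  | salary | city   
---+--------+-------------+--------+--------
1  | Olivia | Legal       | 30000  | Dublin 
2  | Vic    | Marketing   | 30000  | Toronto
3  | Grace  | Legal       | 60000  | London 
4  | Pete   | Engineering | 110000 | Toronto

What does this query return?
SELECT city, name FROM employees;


Projecting columns: city, name

4 rows:
Dublin, Olivia
Toronto, Vic
London, Grace
Toronto, Pete


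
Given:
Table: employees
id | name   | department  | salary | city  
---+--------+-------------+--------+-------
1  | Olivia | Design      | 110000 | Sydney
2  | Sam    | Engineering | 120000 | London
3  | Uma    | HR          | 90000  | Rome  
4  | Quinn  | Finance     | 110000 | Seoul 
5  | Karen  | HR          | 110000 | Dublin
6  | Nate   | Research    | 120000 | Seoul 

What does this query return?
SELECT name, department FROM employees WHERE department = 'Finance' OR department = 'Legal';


Filtering: department = 'Finance' OR 'Legal'
Matching: 1 rows

1 rows:
Quinn, Finance


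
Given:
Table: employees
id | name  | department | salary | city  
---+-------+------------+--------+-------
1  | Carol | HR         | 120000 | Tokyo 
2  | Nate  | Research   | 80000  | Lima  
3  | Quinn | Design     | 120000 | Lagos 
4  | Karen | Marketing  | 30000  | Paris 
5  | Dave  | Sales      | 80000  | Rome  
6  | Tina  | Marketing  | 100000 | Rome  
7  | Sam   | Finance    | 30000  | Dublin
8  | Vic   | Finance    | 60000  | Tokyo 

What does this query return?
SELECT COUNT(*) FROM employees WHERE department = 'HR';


Counting rows where department = 'HR'
  Carol -> MATCH


1


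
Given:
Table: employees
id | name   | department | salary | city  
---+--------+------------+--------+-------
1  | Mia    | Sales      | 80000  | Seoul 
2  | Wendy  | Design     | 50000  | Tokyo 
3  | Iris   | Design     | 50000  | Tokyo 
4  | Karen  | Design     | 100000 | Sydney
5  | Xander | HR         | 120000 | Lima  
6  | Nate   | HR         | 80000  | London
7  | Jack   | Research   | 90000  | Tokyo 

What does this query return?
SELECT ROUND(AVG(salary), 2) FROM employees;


SUM(salary) = 570000
COUNT = 7
ROUND(AVG, 2) = ROUND(570000 / 7, 2) = 81428.57

81428.57


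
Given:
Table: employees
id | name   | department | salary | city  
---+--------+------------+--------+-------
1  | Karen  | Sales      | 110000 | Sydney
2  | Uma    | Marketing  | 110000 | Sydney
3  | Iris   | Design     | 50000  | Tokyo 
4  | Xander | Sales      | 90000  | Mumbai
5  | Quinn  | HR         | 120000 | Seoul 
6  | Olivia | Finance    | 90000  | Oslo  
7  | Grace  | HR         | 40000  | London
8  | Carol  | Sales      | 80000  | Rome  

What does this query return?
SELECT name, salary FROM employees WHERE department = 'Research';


Filtering: department = 'Research'
Matching rows: 0

Empty result set (0 rows)


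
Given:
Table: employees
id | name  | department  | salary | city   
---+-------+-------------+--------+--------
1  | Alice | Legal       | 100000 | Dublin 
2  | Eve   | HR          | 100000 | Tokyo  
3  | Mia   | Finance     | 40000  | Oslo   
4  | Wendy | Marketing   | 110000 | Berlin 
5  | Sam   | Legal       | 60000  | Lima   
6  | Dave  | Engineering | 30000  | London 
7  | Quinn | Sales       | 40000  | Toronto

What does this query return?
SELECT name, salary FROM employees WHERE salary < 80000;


Filtering: salary < 80000
Matching: 4 rows

4 rows:
Mia, 40000
Sam, 60000
Dave, 30000
Quinn, 40000


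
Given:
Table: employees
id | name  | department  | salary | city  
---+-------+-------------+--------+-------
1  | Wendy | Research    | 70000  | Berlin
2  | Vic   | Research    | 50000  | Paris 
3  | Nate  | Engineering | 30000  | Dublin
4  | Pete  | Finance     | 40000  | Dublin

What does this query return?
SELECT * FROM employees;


SELECT * returns all 4 rows with all columns

4 rows:
1, Wendy, Research, 70000, Berlin
2, Vic, Research, 50000, Paris
3, Nate, Engineering, 30000, Dublin
4, Pete, Finance, 40000, Dublin


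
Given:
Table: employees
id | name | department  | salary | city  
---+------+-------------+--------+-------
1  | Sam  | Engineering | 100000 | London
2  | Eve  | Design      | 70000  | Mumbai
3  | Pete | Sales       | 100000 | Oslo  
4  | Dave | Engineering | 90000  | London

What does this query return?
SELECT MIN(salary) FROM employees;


Salaries: 100000, 70000, 100000, 90000
MIN = 70000

70000


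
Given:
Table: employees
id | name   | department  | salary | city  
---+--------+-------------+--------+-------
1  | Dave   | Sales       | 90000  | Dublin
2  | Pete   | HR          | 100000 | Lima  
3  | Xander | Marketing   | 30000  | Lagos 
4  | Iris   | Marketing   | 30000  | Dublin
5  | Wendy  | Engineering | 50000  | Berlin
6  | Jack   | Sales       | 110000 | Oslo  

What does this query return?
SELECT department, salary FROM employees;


Projecting columns: department, salary

6 rows:
Sales, 90000
HR, 100000
Marketing, 30000
Marketing, 30000
Engineering, 50000
Sales, 110000


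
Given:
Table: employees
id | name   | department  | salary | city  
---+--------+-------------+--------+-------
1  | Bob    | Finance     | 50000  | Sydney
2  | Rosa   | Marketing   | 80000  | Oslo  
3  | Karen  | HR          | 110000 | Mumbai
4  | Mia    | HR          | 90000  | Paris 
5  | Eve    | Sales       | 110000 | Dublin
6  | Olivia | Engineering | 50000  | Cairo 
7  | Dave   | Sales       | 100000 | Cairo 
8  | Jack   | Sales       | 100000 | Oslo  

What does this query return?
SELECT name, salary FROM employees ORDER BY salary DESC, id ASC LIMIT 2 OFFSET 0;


Sort by salary DESC (id ASC tiebreak), then skip 0 and take 2
Rows 1 through 2

2 rows:
Karen, 110000
Eve, 110000


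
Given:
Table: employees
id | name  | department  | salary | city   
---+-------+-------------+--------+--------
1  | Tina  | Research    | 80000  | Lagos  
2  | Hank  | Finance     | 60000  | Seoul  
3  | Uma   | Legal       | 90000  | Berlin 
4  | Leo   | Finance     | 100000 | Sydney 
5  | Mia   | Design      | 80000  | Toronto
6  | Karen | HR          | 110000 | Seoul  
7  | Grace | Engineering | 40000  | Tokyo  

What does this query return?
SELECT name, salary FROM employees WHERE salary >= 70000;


Filtering: salary >= 70000
Matching: 5 rows

5 rows:
Tina, 80000
Uma, 90000
Leo, 100000
Mia, 80000
Karen, 110000


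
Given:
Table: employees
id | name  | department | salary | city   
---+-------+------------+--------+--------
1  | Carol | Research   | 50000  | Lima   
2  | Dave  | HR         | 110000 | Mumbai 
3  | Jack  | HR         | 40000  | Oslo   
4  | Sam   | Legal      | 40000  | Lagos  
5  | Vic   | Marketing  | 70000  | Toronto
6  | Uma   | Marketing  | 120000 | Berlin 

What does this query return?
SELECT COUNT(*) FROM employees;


COUNT(*) counts all rows

6


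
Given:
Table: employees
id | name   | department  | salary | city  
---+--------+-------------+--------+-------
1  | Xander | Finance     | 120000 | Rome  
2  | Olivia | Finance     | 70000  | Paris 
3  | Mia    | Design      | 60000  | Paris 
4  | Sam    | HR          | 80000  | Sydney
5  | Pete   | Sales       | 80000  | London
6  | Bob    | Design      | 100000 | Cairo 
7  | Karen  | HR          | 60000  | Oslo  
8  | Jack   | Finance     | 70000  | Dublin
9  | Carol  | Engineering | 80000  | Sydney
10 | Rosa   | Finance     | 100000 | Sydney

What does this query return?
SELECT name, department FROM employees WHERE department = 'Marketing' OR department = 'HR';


Filtering: department = 'Marketing' OR 'HR'
Matching: 2 rows

2 rows:
Sam, HR
Karen, HR


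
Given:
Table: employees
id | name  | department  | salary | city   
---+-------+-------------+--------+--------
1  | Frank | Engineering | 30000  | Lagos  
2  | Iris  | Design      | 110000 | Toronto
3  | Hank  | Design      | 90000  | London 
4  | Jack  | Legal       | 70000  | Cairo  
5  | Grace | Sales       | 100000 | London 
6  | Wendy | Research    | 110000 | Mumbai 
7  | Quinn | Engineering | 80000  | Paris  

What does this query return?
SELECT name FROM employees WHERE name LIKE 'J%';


LIKE 'J%' matches names starting with 'J'
Matching: 1

1 rows:
Jack


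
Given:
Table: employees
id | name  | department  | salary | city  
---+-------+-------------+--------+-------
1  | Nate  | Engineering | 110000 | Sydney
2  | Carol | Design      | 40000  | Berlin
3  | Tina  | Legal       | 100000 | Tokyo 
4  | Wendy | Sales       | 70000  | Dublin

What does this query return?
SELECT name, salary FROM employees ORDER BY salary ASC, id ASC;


Sorting by salary ASC, then id ASC for ties

4 rows:
Carol, 40000
Wendy, 70000
Tina, 100000
Nate, 110000


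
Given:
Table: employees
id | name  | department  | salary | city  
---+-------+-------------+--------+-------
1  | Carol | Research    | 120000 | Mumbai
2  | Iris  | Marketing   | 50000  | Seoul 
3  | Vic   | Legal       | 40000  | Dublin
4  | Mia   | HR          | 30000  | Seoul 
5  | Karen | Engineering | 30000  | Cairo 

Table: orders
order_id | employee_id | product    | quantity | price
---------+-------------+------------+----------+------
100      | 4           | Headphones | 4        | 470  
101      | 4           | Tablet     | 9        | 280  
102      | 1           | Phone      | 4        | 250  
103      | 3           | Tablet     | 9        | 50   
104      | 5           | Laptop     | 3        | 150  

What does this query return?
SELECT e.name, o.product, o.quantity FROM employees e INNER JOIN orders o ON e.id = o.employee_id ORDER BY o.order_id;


Joining employees.id = orders.employee_id:
  employee Mia (id=4) -> order Headphones
  employee Mia (id=4) -> order Tablet
  employee Carol (id=1) -> order Phone
  employee Vic (id=3) -> order Tablet
  employee Karen (id=5) -> order Laptop


5 rows:
Mia, Headphones, 4
Mia, Tablet, 9
Carol, Phone, 4
Vic, Tablet, 9
Karen, Laptop, 3


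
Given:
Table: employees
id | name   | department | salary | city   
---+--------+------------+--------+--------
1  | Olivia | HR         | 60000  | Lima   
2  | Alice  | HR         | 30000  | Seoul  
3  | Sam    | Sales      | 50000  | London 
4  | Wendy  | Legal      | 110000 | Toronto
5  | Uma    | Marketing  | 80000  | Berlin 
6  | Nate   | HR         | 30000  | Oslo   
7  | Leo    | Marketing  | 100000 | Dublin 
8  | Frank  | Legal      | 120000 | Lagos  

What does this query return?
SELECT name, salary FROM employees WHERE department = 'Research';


Filtering: department = 'Research'
Matching rows: 0

Empty result set (0 rows)


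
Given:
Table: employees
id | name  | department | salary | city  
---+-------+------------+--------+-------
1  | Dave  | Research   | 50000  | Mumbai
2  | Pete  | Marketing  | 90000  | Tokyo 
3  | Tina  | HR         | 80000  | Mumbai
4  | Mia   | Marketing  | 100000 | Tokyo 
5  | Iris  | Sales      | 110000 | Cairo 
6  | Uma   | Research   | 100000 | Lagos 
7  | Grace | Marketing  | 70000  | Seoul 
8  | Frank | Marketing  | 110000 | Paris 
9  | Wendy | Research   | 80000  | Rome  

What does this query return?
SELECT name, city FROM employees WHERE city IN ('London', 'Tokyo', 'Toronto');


Filtering: city IN ('London', 'Tokyo', 'Toronto')
Matching: 2 rows

2 rows:
Pete, Tokyo
Mia, Tokyo


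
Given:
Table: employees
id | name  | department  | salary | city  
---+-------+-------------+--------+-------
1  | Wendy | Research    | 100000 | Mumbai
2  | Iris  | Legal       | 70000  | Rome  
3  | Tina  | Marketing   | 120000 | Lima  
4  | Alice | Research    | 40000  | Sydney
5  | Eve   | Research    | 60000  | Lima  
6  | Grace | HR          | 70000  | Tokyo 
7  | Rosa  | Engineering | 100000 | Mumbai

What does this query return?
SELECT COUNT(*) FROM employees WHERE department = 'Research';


Counting rows where department = 'Research'
  Wendy -> MATCH
  Alice -> MATCH
  Eve -> MATCH


3


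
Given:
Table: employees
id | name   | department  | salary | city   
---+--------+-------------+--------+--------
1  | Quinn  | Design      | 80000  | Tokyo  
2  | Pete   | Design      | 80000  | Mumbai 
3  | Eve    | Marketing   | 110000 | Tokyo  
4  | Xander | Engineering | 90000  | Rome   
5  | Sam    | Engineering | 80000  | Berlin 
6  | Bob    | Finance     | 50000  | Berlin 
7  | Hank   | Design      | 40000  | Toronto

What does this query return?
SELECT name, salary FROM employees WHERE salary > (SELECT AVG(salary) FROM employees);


Subquery: AVG(salary) = 75714.29
Filtering: salary > 75714.29
  Quinn (80000) -> MATCH
  Pete (80000) -> MATCH
  Eve (110000) -> MATCH
  Xander (90000) -> MATCH
  Sam (80000) -> MATCH


5 rows:
Quinn, 80000
Pete, 80000
Eve, 110000
Xander, 90000
Sam, 80000


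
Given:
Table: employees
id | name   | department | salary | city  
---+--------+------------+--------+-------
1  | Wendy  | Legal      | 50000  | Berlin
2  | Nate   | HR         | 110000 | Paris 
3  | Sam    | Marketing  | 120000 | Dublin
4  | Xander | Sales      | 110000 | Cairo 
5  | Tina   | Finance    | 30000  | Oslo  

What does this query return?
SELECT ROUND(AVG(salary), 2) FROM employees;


SUM(salary) = 420000
COUNT = 5
ROUND(AVG, 2) = ROUND(420000 / 5, 2) = 84000.0

84000.0


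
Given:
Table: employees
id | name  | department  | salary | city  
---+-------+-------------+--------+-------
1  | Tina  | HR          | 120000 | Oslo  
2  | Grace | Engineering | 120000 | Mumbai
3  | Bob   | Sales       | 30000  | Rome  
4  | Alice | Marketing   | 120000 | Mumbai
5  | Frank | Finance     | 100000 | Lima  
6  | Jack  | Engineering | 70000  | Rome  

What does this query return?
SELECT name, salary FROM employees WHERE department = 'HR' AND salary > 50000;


Filtering: department = 'HR' AND salary > 50000
Matching: 1 rows

1 rows:
Tina, 120000


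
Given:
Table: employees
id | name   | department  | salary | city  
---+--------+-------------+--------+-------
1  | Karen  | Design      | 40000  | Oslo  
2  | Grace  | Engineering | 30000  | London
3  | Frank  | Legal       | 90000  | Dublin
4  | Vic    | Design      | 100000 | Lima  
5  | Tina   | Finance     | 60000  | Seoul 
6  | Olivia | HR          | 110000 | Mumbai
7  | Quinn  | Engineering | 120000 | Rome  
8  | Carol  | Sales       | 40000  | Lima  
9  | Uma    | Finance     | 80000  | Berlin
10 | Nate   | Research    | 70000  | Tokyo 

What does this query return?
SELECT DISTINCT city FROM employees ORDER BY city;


All 'city' values (row order): Oslo, London, Dublin, Lima, Seoul, Mumbai, Rome, Lima, Berlin, Tokyo
Removing duplicates leaves 9 unique value(s).

9 values:
Berlin
Dublin
Lima
London
Mumbai
Oslo
Rome
Seoul
Tokyo


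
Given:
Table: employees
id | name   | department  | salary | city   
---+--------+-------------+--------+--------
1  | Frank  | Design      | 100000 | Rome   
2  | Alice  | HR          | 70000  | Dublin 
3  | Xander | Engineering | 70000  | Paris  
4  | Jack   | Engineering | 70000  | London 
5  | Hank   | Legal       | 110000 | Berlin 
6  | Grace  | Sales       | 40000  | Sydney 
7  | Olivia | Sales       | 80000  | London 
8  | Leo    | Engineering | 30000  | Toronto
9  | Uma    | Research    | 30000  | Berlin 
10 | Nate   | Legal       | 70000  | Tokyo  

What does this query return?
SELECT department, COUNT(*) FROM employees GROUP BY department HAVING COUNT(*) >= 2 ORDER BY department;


Groups with count >= 2:
  Engineering: 3 -> PASS
  Legal: 2 -> PASS
  Sales: 2 -> PASS
  Design: 1 -> filtered out
  HR: 1 -> filtered out
  Research: 1 -> filtered out


3 groups:
Engineering, 3
Legal, 2
Sales, 2


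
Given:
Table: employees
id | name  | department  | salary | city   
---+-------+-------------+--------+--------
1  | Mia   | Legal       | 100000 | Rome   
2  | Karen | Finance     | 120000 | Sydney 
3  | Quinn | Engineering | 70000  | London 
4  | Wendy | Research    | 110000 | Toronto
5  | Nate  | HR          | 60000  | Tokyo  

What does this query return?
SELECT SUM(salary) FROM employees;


SUM(salary) = 100000 + 120000 + 70000 + 110000 + 60000 = 460000

460000


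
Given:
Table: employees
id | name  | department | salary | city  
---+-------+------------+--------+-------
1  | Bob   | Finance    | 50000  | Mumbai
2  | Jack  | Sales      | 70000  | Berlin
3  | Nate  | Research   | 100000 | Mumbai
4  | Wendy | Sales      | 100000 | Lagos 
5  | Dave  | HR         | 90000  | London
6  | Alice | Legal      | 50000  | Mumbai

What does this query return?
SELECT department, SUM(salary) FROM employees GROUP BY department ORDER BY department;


Summing salary within each department:
  Finance: 50000 = 50000
  HR: 90000 = 90000
  Legal: 50000 = 50000
  Research: 100000 = 100000
  Sales: 70000 + 100000 = 170000


5 groups:
Finance, 50000
HR, 90000
Legal, 50000
Research, 100000
Sales, 170000


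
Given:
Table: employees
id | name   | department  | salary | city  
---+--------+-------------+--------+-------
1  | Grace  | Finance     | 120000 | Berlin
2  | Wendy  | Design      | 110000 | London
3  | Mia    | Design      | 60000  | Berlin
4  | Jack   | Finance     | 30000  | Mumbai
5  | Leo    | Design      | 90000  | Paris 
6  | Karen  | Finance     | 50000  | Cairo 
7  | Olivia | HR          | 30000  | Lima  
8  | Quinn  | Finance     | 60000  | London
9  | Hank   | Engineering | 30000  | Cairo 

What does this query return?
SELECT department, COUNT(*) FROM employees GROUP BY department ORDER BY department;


Assigning each row to its department group:
  Grace -> Finance
  Wendy -> Design
  Mia -> Design
  Jack -> Finance
  Leo -> Design
  Karen -> Finance
  Olivia -> HR
  Quinn -> Finance
  Hank -> Engineering


4 groups:
Design, 3
Engineering, 1
Finance, 4
HR, 1


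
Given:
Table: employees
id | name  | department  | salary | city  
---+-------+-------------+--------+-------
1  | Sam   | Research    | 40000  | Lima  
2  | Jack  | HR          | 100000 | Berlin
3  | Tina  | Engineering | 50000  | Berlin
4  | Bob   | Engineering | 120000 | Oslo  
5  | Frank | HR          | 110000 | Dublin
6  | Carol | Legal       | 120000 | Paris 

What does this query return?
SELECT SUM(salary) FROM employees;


SUM(salary) = 40000 + 100000 + 50000 + 120000 + 110000 + 120000 = 540000

540000


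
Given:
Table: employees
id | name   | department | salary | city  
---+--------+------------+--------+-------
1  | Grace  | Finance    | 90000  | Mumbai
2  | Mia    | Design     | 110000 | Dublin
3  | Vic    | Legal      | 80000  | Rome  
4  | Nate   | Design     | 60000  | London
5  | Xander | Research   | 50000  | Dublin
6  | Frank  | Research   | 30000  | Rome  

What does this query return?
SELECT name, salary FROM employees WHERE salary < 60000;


Filtering: salary < 60000
Matching: 2 rows

2 rows:
Xander, 50000
Frank, 30000


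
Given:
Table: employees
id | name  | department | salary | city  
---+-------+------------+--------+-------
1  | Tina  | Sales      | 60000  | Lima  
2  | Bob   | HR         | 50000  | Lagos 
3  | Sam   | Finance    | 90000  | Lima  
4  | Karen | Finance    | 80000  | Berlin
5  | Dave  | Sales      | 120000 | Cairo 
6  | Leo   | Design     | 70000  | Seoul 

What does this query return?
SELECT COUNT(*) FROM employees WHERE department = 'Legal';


Counting rows where department = 'Legal'


0


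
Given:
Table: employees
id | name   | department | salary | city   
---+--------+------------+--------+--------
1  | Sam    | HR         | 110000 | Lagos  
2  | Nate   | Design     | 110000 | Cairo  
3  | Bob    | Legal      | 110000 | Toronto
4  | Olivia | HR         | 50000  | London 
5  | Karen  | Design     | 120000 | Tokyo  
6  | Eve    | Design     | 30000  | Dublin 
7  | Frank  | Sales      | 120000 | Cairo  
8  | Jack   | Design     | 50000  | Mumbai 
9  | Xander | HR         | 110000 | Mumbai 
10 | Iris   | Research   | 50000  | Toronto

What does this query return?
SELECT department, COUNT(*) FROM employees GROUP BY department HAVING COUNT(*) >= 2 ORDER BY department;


Groups with count >= 2:
  Design: 4 -> PASS
  HR: 3 -> PASS
  Legal: 1 -> filtered out
  Research: 1 -> filtered out
  Sales: 1 -> filtered out


2 groups:
Design, 4
HR, 3


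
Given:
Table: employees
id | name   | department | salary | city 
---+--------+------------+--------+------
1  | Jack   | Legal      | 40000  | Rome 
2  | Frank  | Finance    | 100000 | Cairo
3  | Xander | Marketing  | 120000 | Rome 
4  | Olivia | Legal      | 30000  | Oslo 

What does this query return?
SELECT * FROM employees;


SELECT * returns all 4 rows with all columns

4 rows:
1, Jack, Legal, 40000, Rome
2, Frank, Finance, 100000, Cairo
3, Xander, Marketing, 120000, Rome
4, Olivia, Legal, 30000, Oslo


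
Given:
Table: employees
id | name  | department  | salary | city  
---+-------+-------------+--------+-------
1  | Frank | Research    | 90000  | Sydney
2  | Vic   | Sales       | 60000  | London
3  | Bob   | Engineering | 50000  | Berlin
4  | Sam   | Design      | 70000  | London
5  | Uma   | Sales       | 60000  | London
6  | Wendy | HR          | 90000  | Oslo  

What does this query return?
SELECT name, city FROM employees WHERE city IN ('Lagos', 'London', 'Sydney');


Filtering: city IN ('Lagos', 'London', 'Sydney')
Matching: 4 rows

4 rows:
Frank, Sydney
Vic, London
Sam, London
Uma, London


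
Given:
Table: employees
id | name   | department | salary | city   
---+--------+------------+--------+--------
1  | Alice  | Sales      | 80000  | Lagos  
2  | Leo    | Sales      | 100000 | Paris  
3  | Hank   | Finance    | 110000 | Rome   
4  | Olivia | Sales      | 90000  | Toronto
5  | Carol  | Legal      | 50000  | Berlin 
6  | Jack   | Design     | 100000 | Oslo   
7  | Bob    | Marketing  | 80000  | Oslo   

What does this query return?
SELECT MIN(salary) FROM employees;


Salaries: 80000, 100000, 110000, 90000, 50000, 100000, 80000
MIN = 50000

50000


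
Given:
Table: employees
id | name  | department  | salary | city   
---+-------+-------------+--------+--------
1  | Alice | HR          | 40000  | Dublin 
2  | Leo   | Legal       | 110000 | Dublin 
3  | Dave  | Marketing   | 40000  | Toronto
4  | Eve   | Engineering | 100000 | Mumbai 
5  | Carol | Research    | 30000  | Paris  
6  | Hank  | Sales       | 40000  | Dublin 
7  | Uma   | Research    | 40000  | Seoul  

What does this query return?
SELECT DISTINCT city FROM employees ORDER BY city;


All 'city' values (row order): Dublin, Dublin, Toronto, Mumbai, Paris, Dublin, Seoul
Removing duplicates leaves 5 unique value(s).

5 values:
Dublin
Mumbai
Paris
Seoul
Toronto


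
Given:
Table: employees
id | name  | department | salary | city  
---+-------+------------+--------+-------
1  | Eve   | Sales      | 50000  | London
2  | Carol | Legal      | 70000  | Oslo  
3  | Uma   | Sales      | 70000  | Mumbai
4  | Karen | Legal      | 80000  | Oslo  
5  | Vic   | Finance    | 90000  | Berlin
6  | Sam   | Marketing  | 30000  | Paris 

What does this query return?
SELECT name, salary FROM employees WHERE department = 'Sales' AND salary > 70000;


Filtering: department = 'Sales' AND salary > 70000
Matching: 0 rows

Empty result set (0 rows)


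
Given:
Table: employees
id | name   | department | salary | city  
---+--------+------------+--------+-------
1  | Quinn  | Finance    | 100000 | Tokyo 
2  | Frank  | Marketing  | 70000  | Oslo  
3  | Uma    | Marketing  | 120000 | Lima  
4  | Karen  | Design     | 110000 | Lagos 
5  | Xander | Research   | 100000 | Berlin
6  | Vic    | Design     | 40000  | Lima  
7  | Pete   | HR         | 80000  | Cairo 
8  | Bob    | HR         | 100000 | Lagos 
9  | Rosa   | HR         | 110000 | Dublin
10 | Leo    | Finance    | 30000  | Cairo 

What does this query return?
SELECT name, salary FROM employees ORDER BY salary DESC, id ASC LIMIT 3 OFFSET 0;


Sort by salary DESC (id ASC tiebreak), then skip 0 and take 3
Rows 1 through 3

3 rows:
Uma, 120000
Karen, 110000
Rosa, 110000


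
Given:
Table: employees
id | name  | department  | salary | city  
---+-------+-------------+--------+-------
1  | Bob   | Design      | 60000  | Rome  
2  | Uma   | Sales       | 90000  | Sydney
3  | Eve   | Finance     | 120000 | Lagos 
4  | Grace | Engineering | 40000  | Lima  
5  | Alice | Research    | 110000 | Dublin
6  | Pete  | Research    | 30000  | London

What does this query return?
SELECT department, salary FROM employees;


Projecting columns: department, salary

6 rows:
Design, 60000
Sales, 90000
Finance, 120000
Engineering, 40000
Research, 110000
Research, 30000


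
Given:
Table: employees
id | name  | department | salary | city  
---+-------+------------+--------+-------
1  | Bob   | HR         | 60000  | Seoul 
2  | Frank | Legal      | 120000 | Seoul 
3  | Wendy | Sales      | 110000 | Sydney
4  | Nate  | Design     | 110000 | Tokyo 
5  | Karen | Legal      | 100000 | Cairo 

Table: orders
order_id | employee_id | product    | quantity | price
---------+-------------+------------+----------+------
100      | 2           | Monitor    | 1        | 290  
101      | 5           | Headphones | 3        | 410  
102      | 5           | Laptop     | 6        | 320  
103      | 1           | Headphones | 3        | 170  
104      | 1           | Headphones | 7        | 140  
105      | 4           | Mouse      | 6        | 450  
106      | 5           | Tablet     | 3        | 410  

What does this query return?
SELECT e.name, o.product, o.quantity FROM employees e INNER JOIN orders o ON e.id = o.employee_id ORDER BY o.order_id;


Joining employees.id = orders.employee_id:
  employee Frank (id=2) -> order Monitor
  employee Karen (id=5) -> order Headphones
  employee Karen (id=5) -> order Laptop
  employee Bob (id=1) -> order Headphones
  employee Bob (id=1) -> order Headphones
  employee Nate (id=4) -> order Mouse
  employee Karen (id=5) -> order Tablet


7 rows:
Frank, Monitor, 1
Karen, Headphones, 3
Karen, Laptop, 6
Bob, Headphones, 3
Bob, Headphones, 7
Nate, Mouse, 6
Karen, Tablet, 3
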